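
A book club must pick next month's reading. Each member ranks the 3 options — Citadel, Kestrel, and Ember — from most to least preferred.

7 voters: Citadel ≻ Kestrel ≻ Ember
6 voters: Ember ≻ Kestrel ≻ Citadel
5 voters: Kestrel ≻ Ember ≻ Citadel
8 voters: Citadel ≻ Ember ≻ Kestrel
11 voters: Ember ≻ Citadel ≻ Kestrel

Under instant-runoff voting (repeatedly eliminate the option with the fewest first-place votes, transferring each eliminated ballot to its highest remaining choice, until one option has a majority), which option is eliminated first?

Round 1: Ember 17, Citadel 15, Kestrel 5. Kestrel has the fewest and is eliminated.
Round 2: Ember 22, Citadel 15. Ember has a majority.

Kestrel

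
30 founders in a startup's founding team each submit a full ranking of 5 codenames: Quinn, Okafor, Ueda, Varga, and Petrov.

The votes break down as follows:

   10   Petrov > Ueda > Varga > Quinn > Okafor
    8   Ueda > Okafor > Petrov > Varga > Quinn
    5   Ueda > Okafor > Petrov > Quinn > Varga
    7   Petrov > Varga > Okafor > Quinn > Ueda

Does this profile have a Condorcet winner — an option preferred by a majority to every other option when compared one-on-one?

Head-to-head results (30 voters total):
Quinn vs Okafor: Okafor wins 20–10.
Quinn vs Ueda: Ueda wins 23–7.
Quinn vs Varga: Varga wins 25–5.
Quinn vs Petrov: Petrov wins 30–0.
Okafor vs Ueda: Ueda wins 23–7.
Okafor vs Varga: Varga wins 17–13.
Okafor vs Petrov: Petrov wins 17–13.
Ueda vs Varga: Ueda wins 23–7.
Ueda vs Petrov: Petrov wins 17–13.
Varga vs Petrov: Petrov wins 30–0.
Petrov beats each rival — Quinn (30–0), Okafor (17–13), Ueda (17–13), Varga (30–0) — so Petrov is the Condorcet winner.

Yes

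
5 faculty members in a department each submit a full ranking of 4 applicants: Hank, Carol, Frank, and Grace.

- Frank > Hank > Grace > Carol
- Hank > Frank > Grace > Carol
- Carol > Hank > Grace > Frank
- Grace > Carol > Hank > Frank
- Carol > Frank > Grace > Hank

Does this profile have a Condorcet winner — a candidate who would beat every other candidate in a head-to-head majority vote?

Head-to-head results (5 voters total):
Hank vs Carol: Carol wins 3–2.
Hank vs Frank: Hank wins 3–2.
Hank vs Grace: Hank wins 3–2.
Carol vs Frank: Carol wins 3–2.
Carol vs Grace: Grace wins 3–2.
Frank vs Grace: Frank wins 3–2.
No candidate beats all others: Hank beats Grace beats Carol beats Hank, a majority cycle.

No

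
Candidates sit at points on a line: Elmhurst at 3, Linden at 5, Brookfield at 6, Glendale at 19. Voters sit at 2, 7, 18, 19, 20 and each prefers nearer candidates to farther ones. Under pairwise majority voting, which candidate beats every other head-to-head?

Glendale

With single-peaked preferences on a line, the Condorcet winner is the candidate closest to the median voter.
The median voter (position 18) is closest to Glendale at 19.
Check: Glendale vs Brookfield — voters closer to Glendale: 3 of 5.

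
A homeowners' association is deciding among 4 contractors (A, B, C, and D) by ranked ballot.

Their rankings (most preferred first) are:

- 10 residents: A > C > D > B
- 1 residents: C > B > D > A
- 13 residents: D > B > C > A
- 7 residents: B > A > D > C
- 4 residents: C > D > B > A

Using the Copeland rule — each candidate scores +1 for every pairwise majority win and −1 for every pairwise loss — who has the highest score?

D

Pairwise results:
  A vs B: B wins 25–10.
  A vs C: C wins 18–17.
  A vs D: D wins 18–17.
  B vs C: B wins 20–15.
  B vs D: D wins 27–8.
  C vs D: D wins 20–15.
Copeland scores (wins − losses):
  A: 0 − 3 = -3
  B: 2 − 1 = 1
  C: 1 − 2 = -1
  D: 3 − 0 = 3
D has the best Copeland score.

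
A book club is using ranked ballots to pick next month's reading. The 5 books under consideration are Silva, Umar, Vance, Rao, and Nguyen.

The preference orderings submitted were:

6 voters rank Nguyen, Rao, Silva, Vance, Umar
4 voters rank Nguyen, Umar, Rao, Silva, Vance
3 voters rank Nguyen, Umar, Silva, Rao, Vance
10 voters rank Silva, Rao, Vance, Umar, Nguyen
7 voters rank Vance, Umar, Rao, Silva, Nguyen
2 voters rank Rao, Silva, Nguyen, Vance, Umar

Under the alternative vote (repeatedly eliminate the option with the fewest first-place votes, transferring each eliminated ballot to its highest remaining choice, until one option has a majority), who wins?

Round 1: Nguyen 13, Silva 10, Vance 7, Rao 2, Umar 0. Umar has the fewest and is eliminated.
Round 2: Nguyen 13, Silva 10, Vance 7, Rao 2. Rao has the fewest and is eliminated.
Round 3: Nguyen 13, Silva 12, Vance 7. Vance has the fewest and is eliminated.
Round 4: Silva 19, Nguyen 13. Silva has a majority.

Silva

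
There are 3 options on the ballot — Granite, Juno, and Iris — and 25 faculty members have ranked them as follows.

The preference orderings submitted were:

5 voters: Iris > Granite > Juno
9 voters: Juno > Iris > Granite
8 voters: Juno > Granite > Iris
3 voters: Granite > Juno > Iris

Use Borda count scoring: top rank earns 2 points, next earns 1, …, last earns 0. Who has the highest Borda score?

Juno

Borda scores:
  Granite: 5·1 + 9·0 + 8·1 + 3·2 = 19
  Juno: 5·0 + 9·2 + 8·2 + 3·1 = 37
  Iris: 5·2 + 9·1 + 8·0 + 3·0 = 19
Juno has the highest total.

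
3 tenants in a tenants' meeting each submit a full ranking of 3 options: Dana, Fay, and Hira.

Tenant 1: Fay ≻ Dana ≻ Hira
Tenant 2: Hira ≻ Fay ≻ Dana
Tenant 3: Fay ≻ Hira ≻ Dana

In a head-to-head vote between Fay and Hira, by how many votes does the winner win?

Ballots ranking Fay above Hira: 2.
Ballots ranking Hira above Fay: 1.
Fay wins 2–1, a margin of 1.

1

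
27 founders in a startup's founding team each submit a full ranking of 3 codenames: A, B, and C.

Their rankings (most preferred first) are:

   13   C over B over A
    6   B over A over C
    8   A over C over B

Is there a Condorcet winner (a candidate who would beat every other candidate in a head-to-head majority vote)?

Head-to-head results (27 voters total):
A vs B: B wins 19–8.
A vs C: A wins 14–13.
B vs C: C wins 21–6.
No candidate beats all others: A beats C beats B beats A, a majority cycle.

No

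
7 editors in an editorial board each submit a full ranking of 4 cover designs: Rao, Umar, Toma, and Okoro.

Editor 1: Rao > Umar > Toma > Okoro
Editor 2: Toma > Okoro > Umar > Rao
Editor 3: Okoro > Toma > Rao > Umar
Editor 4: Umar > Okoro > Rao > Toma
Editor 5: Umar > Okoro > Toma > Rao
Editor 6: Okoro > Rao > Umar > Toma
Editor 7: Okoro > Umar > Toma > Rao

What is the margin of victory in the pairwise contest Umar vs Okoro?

Ballots ranking Umar above Okoro: 3.
Ballots ranking Okoro above Umar: 4.
Okoro wins 4–3, a margin of 1.

1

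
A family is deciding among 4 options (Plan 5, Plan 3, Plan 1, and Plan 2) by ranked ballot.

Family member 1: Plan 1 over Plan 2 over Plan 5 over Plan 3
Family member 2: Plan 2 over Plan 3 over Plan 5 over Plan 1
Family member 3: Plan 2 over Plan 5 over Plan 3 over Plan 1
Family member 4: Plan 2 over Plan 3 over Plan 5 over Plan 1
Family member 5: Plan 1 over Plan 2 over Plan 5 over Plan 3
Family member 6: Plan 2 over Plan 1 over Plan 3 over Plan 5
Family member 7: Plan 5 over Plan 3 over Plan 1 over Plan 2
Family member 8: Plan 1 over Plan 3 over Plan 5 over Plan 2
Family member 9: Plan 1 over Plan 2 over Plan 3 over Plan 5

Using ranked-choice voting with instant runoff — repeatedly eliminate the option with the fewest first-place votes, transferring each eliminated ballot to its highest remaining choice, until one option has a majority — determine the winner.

Plan 1

Round 1: Plan 1 4, Plan 2 4, Plan 5 1, Plan 3 0. Plan 3 has the fewest and is eliminated.
Round 2: Plan 1 4, Plan 2 4, Plan 5 1. Plan 5 has the fewest and is eliminated.
Round 3: Plan 1 5, Plan 2 4. Plan 1 has a majority.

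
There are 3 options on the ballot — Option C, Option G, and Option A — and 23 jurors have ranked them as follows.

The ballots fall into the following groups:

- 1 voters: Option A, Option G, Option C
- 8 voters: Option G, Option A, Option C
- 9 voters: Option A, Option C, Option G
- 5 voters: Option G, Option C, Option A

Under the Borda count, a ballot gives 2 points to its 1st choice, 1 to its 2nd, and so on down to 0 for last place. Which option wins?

Option A

Borda scores:
  Option C: 0 + 8·0 + 9·1 + 5·1 = 14
  Option G: 1 + 8·2 + 9·0 + 5·2 = 27
  Option A: 2 + 8·1 + 9·2 + 5·0 = 28
Option A has the highest total.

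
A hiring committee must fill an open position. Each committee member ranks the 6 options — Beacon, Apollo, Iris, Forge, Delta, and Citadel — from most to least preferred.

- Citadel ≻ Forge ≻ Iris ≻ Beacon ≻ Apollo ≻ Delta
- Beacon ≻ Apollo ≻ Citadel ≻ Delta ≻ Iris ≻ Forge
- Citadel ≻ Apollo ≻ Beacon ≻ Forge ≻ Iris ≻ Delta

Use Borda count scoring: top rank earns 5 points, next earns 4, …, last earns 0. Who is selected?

Citadel

Borda scores:
  Beacon: 2 + 5 + 3 = 10
  Apollo: 1 + 4 + 4 = 9
  Iris: 3 + 1 + 1 = 5
  Forge: 4 + 0 + 2 = 6
  Delta: 0 + 2 + 0 = 2
  Citadel: 5 + 3 + 5 = 13
Citadel has the highest total.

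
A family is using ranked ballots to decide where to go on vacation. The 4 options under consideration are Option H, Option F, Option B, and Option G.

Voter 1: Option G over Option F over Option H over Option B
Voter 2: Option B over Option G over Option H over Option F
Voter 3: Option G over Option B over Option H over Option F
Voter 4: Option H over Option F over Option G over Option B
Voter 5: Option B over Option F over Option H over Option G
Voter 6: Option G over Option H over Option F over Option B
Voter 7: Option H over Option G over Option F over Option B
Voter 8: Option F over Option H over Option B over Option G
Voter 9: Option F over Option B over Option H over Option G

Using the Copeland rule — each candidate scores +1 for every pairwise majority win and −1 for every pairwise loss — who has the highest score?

Option H

Pairwise results:
  Option H vs Option F: Option H wins 5–4.
  Option H vs Option B: Option H wins 5–4.
  Option H vs Option G: Option H wins 5–4.
  Option F vs Option B: Option F wins 6–3.
  Option F vs Option G: Option G wins 5–4.
  Option B vs Option G: Option G wins 5–4.
Copeland scores (wins − losses):
  Option H: 3 − 0 = 3
  Option F: 1 − 2 = -1
  Option B: 0 − 3 = -3
  Option G: 2 − 1 = 1
Option H has the best Copeland score.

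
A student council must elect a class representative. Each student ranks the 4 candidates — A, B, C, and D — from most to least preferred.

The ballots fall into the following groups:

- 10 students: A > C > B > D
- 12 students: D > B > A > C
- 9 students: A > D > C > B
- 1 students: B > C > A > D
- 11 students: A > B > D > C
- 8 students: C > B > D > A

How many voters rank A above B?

30

Ballots ranking A above B: 10+9+11 = 30.
Ballots ranking B above A: 12+1+8 = 21.
So 30 of 51 voters prefer A to B.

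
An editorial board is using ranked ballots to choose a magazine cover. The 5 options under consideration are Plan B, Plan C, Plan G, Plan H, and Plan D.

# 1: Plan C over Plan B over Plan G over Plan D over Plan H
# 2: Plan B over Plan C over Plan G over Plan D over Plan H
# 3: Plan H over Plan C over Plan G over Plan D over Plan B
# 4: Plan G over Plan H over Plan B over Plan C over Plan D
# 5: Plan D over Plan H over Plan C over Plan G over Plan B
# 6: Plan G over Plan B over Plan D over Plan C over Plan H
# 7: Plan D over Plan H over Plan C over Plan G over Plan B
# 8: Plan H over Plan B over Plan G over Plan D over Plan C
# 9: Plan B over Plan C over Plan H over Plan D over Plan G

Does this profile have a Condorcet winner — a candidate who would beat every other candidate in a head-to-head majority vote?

Head-to-head results (9 voters total):
Plan B vs Plan C: Plan B wins 5–4.
Plan B vs Plan G: Plan G wins 5–4.
Plan B vs Plan H: Plan H wins 5–4.
Plan B vs Plan D: Plan B wins 6–3.
Plan C vs Plan G: Plan C wins 6–3.
Plan C vs Plan H: Plan H wins 5–4.
Plan C vs Plan D: Plan C wins 5–4.
Plan G vs Plan H: Plan H wins 5–4.
Plan G vs Plan D: Plan G wins 6–3.
Plan H vs Plan D: Plan D wins 5–4.
No candidate beats all others: Plan B beats Plan C beats Plan G beats Plan B, a majority cycle.

No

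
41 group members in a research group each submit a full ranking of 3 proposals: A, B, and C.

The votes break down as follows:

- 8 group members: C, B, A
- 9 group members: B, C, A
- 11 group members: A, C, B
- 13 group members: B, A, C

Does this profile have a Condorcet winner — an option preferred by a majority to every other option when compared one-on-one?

Yes

Head-to-head results (41 voters total):
A vs B: B wins 30–11.
A vs C: A wins 24–17.
B vs C: B wins 22–19.
B beats each rival — A (30–11), C (22–19) — so B is the Condorcet winner.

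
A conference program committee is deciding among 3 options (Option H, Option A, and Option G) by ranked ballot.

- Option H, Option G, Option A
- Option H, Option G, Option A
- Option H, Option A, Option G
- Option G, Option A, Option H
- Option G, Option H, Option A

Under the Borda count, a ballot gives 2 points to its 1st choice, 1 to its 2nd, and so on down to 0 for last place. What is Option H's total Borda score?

7

Borda scores:
  Option H: 2 + 2 + 2 + 0 + 1 = 7
  Option A: 0 + 0 + 1 + 1 + 0 = 2
  Option G: 1 + 1 + 0 + 2 + 2 = 6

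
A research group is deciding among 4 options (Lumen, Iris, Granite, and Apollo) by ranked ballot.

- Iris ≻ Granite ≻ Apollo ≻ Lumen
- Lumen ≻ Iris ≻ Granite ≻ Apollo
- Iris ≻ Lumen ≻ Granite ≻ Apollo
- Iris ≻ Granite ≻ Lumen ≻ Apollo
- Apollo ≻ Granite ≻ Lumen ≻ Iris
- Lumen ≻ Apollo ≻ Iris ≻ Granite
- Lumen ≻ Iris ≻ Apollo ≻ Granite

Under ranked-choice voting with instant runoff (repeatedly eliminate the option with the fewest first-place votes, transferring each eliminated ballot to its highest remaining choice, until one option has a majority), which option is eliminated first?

Round 1: Lumen 3, Iris 3, Apollo 1, Granite 0. Granite has the fewest and is eliminated.
Round 2: Lumen 3, Iris 3, Apollo 1. Apollo has the fewest and is eliminated.
Round 3: Lumen 4, Iris 3. Lumen has a majority.

Granite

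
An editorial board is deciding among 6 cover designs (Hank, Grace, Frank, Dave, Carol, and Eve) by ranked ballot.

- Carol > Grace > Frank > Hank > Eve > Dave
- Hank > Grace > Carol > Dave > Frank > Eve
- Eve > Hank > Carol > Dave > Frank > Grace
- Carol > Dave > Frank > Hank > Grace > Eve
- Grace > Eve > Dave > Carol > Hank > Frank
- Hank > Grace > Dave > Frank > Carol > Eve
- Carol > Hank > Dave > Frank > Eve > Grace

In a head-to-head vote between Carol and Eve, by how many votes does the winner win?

3

Ballots ranking Carol above Eve: 5.
Ballots ranking Eve above Carol: 2.
Carol wins 5–2, a margin of 3.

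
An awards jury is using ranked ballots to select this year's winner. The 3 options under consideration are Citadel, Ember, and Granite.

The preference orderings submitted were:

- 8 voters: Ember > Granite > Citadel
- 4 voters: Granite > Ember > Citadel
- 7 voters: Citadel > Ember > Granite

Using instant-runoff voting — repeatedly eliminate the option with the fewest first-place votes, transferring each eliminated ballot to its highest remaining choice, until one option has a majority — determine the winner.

Round 1: Ember 8, Citadel 7, Granite 4. Granite has the fewest and is eliminated.
Round 2: Ember 12, Citadel 7. Ember has a majority.

Ember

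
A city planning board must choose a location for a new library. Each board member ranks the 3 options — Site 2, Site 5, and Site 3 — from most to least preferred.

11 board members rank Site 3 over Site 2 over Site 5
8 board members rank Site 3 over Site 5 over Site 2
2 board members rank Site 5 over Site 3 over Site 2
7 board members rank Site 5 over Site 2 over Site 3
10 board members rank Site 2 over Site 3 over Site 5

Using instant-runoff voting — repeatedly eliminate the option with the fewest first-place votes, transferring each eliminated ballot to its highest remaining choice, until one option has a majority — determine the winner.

Round 1: Site 3 19, Site 2 10, Site 5 9. Site 5 has the fewest and is eliminated.
Round 2: Site 3 21, Site 2 17. Site 3 has a majority.

Site 3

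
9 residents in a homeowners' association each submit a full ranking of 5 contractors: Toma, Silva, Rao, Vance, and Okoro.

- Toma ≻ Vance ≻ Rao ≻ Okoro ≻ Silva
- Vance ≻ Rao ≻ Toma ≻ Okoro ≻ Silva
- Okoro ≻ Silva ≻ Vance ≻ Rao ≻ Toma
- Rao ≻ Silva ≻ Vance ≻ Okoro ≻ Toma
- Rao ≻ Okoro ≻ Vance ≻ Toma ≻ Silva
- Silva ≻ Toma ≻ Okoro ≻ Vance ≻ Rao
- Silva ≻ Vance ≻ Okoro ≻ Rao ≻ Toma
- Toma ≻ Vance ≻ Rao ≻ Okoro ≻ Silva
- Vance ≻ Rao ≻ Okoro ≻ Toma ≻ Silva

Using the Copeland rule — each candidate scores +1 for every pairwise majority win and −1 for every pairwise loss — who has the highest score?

Pairwise results:
  Toma vs Silva: Toma wins 5–4.
  Toma vs Rao: Rao wins 6–3.
  Toma vs Vance: Vance wins 6–3.
  Toma vs Okoro: Okoro wins 5–4.
  Silva vs Rao: Rao wins 6–3.
  Silva vs Vance: Vance wins 5–4.
  Silva vs Okoro: Okoro wins 6–3.
  Rao vs Vance: Vance wins 7–2.
  Rao vs Okoro: Rao wins 6–3.
  Vance vs Okoro: Vance wins 6–3.
Copeland scores (wins − losses):
  Toma: 1 − 3 = -2
  Silva: 0 − 4 = -4
  Rao: 3 − 1 = 2
  Vance: 4 − 0 = 4
  Okoro: 2 − 2 = 0
Vance has the best Copeland score.

Vance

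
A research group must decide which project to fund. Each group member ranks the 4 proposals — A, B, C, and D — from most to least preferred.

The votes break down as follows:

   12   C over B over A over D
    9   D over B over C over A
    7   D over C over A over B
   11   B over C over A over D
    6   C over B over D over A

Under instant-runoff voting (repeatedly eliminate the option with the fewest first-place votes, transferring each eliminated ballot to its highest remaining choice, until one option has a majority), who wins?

Round 1: C 18, D 16, B 11, A 0. A has the fewest and is eliminated.
Round 2: C 18, D 16, B 11. B has the fewest and is eliminated.
Round 3: C 29, D 16. C has a majority.

C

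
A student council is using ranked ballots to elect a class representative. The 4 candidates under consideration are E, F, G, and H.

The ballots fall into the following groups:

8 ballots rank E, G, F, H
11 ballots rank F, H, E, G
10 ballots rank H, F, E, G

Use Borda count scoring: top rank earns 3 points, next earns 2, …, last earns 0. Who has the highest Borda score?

F

Borda scores:
  E: 8·3 + 11·1 + 10·1 = 45
  F: 8·1 + 11·3 + 10·2 = 61
  G: 8·2 + 11·0 + 10·0 = 16
  H: 8·0 + 11·2 + 10·3 = 52
F has the highest total.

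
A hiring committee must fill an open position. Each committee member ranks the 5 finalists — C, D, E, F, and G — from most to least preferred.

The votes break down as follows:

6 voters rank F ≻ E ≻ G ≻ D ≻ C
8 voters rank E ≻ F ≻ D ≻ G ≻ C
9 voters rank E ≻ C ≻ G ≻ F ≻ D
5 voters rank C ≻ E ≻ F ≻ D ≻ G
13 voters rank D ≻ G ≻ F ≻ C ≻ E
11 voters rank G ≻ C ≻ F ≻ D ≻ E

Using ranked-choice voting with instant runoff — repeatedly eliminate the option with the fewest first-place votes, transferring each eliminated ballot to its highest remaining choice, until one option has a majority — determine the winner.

Round 1: E 17, D 13, G 11, F 6, C 5. C has the fewest and is eliminated.
Round 2: E 22, D 13, G 11, F 6. F has the fewest and is eliminated.
Round 3: E 28, D 13, G 11. E has a majority.

E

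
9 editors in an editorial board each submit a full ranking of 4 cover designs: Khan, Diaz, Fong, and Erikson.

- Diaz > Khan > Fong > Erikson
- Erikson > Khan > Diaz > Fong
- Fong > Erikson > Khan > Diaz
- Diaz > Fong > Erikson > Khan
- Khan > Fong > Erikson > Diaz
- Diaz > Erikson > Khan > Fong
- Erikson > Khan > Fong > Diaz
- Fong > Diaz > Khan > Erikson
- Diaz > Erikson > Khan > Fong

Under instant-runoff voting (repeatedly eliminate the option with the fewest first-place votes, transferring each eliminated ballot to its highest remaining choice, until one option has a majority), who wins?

Round 1: Diaz 4, Fong 2, Erikson 2, Khan 1. Khan has the fewest and is eliminated.
Round 2: Diaz 4, Fong 3, Erikson 2. Erikson has the fewest and is eliminated.
Round 3: Diaz 5, Fong 4. Diaz has a majority.

Diaz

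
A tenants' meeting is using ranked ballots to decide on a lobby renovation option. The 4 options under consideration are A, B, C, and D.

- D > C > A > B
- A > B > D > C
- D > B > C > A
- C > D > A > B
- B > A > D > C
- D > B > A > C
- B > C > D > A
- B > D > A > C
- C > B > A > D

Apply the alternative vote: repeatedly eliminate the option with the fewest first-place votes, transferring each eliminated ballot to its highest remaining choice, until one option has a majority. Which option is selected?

Round 1: B 3, D 3, C 2, A 1. A has the fewest and is eliminated.
Round 2: B 4, D 3, C 2. C has the fewest and is eliminated.
Round 3: B 5, D 4. B has a majority.

B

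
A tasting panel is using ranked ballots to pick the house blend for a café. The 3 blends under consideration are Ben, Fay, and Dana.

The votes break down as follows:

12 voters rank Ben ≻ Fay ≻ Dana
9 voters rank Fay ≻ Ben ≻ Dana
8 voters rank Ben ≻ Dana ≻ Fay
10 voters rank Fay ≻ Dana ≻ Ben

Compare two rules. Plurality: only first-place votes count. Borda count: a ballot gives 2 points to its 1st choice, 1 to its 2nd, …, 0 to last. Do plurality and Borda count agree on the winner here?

Plurality first-place counts: Ben 20, Fay 19, Dana 0 → Ben.
Borda totals: Ben 49, Fay 50, Dana 18 → Fay.
The two rules disagree: plurality picks Ben, Borda picks Fay.

No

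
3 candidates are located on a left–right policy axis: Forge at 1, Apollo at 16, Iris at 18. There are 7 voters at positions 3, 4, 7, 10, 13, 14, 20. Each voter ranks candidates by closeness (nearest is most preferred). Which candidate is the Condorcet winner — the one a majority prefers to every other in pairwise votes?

With single-peaked preferences on a line, the Condorcet winner is the candidate closest to the median voter.
The median voter (position 10) is closest to Apollo at 16.
Check: Apollo vs Forge — voters closer to Apollo: 4 of 7.

Apollo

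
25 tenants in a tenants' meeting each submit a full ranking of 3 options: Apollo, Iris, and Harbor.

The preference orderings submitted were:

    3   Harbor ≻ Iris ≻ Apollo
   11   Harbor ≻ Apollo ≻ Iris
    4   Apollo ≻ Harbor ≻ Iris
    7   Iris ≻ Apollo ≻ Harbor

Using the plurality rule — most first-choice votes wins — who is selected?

First-place vote totals:
  Apollo: 4
  Iris: 7
  Harbor: 14
Harbor has the most first-place votes.

Harbor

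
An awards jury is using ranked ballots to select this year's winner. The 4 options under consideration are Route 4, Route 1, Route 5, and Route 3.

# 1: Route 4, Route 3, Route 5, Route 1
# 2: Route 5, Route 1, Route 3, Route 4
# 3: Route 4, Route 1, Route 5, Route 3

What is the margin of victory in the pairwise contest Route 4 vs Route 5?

Ballots ranking Route 4 above Route 5: 2.
Ballots ranking Route 5 above Route 4: 1.
Route 4 wins 2–1, a margin of 1.

1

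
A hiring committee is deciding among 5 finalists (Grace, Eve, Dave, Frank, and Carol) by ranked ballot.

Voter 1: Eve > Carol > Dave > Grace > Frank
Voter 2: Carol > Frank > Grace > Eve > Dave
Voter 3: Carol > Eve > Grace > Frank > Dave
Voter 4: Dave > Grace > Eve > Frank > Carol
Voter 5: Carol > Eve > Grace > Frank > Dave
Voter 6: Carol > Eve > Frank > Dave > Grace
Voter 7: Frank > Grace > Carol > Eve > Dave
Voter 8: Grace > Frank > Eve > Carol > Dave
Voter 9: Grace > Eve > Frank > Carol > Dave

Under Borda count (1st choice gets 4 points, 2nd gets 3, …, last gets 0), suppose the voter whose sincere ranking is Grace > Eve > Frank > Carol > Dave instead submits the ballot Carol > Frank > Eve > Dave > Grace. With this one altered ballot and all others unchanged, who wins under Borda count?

Borda totals with the altered ballot: Grace 17, Eve 21, Dave 8, Frank 18, Carol 26.
The winner is unchanged: still Carol.

Carol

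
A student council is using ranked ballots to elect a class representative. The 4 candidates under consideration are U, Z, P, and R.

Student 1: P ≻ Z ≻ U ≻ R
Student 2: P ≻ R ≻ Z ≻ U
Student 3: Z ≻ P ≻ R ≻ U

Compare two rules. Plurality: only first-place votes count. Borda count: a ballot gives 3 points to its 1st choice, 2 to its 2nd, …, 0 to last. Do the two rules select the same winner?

Plurality first-place counts: U 0, Z 1, P 2, R 0 → P.
Borda totals: U 1, Z 6, P 8, R 3 → P.
The two rules agree on P.

Yes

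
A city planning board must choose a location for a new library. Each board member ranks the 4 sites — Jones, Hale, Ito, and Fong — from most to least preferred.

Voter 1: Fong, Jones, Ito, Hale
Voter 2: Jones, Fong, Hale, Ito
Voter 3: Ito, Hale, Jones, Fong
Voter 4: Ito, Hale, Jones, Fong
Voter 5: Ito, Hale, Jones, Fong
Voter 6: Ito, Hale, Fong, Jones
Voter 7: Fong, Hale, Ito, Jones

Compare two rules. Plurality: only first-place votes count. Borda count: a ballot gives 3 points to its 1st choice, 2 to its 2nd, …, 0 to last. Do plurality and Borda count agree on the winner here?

Yes

Plurality first-place counts: Jones 1, Hale 0, Ito 4, Fong 2 → Ito.
Borda totals: Jones 8, Hale 11, Ito 14, Fong 9 → Ito.
The two rules agree on Ito.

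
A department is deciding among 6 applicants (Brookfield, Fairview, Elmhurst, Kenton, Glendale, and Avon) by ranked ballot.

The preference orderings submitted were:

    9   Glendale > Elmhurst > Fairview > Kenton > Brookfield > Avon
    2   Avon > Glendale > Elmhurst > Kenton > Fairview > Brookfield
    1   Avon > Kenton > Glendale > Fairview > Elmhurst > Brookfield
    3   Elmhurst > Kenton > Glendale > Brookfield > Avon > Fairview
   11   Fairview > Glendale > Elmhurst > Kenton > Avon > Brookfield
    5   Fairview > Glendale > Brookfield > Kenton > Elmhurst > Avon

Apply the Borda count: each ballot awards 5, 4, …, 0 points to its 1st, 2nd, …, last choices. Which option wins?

Borda scores:
  Brookfield: 9·1 + 2·0 + 0 + 3·2 + 11·0 + 5·3 = 30
  Fairview: 9·3 + 2·1 + 2 + 3·0 + 11·5 + 5·5 = 111
  Elmhurst: 9·4 + 2·3 + 1 + 3·5 + 11·3 + 5·1 = 96
  Kenton: 9·2 + 2·2 + 4 + 3·4 + 11·2 + 5·2 = 70
  Glendale: 9·5 + 2·4 + 3 + 3·3 + 11·4 + 5·4 = 129
  Avon: 9·0 + 2·5 + 5 + 3·1 + 11·1 + 5·0 = 29
Glendale has the highest total.

Glendale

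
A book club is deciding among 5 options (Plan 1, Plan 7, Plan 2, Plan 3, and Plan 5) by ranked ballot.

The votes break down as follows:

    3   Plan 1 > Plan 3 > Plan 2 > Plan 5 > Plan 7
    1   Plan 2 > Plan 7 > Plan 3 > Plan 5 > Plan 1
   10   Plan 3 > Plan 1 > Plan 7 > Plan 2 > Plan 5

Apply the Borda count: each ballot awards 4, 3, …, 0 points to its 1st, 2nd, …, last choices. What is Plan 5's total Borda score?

4

Borda scores:
  Plan 1: 3·4 + 0 + 10·3 = 42
  Plan 7: 3·0 + 3 + 10·2 = 23
  Plan 2: 3·2 + 4 + 10·1 = 20
  Plan 3: 3·3 + 2 + 10·4 = 51
  Plan 5: 3·1 + 1 + 10·0 = 4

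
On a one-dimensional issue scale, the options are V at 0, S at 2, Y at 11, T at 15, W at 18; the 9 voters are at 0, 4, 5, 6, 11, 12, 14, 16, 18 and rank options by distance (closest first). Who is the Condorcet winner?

Y

With single-peaked preferences on a line, the Condorcet winner is the candidate closest to the median voter.
The median voter (position 11) is closest to Y at 11.
Check: Y vs S — voters closer to Y: 5 of 9.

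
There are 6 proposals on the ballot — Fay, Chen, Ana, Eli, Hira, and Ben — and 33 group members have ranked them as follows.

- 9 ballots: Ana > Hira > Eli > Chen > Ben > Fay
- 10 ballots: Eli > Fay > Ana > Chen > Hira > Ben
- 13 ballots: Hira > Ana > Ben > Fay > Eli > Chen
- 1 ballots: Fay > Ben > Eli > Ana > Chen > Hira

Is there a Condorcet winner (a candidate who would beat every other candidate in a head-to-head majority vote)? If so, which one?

Head-to-head results (33 voters total):
Fay vs Chen: Fay wins 24–9.
Fay vs Ana: Ana wins 22–11.
Fay vs Eli: Eli wins 19–14.
Fay vs Hira: Hira wins 22–11.
Fay vs Ben: Ben wins 22–11.
Chen vs Ana: Ana wins 33–0.
Chen vs Eli: Eli wins 33–0.
Chen vs Hira: Hira wins 22–11.
Chen vs Ben: Chen wins 19–14.
Ana vs Eli: Ana wins 22–11.
Ana vs Hira: Ana wins 20–13.
Ana vs Ben: Ana wins 32–1.
Eli vs Hira: Hira wins 22–11.
Eli vs Ben: Eli wins 19–14.
Hira vs Ben: Hira wins 32–1.
Ana beats each rival — Fay (22–11), Chen (33–0), Eli (22–11), Hira (20–13), Ben (32–1) — so Ana is the Condorcet winner.

Ana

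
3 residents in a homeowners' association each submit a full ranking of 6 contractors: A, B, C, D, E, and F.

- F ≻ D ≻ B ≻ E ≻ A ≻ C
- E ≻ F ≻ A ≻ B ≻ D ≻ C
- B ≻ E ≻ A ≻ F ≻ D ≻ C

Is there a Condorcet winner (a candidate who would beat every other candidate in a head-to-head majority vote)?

No

Head-to-head results (3 voters total):
A vs B: B wins 2–1.
A vs C: A wins 3–0.
A vs D: A wins 2–1.
A vs E: E wins 3–0.
A vs F: F wins 2–1.
B vs C: B wins 3–0.
B vs D: B wins 2–1.
B vs E: B wins 2–1.
B vs F: F wins 2–1.
C vs D: D wins 3–0.
C vs E: E wins 3–0.
C vs F: F wins 3–0.
D vs E: E wins 2–1.
D vs F: F wins 3–0.
E vs F: E wins 2–1.
No candidate beats all others: B beats E beats F beats B, a majority cycle.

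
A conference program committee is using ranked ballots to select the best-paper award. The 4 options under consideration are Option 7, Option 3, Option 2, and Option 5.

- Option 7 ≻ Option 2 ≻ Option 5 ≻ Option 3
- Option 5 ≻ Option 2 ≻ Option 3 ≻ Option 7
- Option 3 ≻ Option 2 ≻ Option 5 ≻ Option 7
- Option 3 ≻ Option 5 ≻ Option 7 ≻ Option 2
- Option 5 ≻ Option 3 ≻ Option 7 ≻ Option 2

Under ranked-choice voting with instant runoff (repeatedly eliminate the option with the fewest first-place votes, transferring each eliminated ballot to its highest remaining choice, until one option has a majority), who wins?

Round 1: Option 3 2, Option 5 2, Option 7 1, Option 2 0. Option 2 has the fewest and is eliminated.
Round 2: Option 3 2, Option 5 2, Option 7 1. Option 7 has the fewest and is eliminated.
Round 3: Option 5 3, Option 3 2. Option 5 has a majority.

Option 5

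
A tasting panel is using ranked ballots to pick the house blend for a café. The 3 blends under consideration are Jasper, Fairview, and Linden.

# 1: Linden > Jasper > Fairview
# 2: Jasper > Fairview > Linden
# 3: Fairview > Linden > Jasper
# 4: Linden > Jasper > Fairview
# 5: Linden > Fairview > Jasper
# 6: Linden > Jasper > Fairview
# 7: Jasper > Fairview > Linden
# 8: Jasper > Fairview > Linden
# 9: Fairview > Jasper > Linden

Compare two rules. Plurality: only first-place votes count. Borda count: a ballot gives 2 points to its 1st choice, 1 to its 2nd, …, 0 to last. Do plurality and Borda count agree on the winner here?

Plurality first-place counts: Jasper 3, Fairview 2, Linden 4 → Linden.
Borda totals: Jasper 10, Fairview 8, Linden 9 → Jasper.
The two rules disagree: plurality picks Linden, Borda picks Jasper.

No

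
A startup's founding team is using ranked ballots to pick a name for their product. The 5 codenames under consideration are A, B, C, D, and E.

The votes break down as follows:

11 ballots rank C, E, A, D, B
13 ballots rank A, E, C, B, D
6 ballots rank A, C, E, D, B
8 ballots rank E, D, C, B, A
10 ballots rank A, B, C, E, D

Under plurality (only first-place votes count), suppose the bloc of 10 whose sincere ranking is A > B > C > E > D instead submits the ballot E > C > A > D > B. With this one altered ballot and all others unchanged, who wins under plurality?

A

First-place totals with the altered ballot: A 19, B 0, C 11, D 0, E 18.
The winner is unchanged: still A.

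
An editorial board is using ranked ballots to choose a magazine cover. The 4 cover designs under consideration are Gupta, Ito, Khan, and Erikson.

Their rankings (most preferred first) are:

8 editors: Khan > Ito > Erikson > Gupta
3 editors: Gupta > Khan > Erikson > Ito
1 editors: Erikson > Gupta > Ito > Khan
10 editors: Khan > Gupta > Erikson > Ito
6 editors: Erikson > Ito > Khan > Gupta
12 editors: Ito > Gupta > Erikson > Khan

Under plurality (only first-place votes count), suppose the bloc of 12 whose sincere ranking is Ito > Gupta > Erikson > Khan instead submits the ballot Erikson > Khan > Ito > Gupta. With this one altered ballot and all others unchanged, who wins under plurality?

Erikson

First-place totals with the altered ballot: Gupta 3, Ito 0, Khan 18, Erikson 19.
The switch changes the winner from Khan to Erikson.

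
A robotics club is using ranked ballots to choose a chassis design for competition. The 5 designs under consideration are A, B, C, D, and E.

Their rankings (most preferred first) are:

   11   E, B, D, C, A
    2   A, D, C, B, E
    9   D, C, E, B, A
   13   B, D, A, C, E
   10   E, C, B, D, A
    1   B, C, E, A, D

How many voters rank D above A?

Ballots ranking D above A: 11+9+13+10 = 43.
Ballots ranking A above D: 2+1 = 3.
So 43 of 46 voters prefer D to A.

43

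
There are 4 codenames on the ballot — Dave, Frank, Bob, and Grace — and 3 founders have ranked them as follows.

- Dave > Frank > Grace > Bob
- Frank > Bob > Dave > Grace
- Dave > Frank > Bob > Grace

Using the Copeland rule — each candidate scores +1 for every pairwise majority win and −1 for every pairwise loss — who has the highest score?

Pairwise results:
  Dave vs Frank: Dave wins 2–1.
  Dave vs Bob: Dave wins 2–1.
  Dave vs Grace: Dave wins 3–0.
  Frank vs Bob: Frank wins 3–0.
  Frank vs Grace: Frank wins 3–0.
  Bob vs Grace: Bob wins 2–1.
Copeland scores (wins − losses):
  Dave: 3 − 0 = 3
  Frank: 2 − 1 = 1
  Bob: 1 − 2 = -1
  Grace: 0 − 3 = -3
Dave has the best Copeland score.

Dave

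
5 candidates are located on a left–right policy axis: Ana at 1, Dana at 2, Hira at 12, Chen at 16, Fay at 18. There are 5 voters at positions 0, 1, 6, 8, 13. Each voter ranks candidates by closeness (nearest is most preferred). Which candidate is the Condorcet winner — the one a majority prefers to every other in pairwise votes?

Dana

With single-peaked preferences on a line, the Condorcet winner is the candidate closest to the median voter.
The median voter (position 6) is closest to Dana at 2.
Check: Dana vs Ana — voters closer to Dana: 3 of 5.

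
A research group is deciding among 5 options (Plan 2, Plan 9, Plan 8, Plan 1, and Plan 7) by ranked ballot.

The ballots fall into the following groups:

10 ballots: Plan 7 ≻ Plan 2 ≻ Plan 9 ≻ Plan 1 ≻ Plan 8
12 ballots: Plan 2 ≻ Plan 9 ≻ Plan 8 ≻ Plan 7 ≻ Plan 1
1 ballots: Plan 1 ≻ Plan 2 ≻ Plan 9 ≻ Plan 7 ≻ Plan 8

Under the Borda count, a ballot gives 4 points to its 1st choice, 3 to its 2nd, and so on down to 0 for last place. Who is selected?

Plan 2

Borda scores:
  Plan 2: 10·3 + 12·4 + 3 = 81
  Plan 9: 10·2 + 12·3 + 2 = 58
  Plan 8: 10·0 + 12·2 + 0 = 24
  Plan 1: 10·1 + 12·0 + 4 = 14
  Plan 7: 10·4 + 12·1 + 1 = 53
Plan 2 has the highest total.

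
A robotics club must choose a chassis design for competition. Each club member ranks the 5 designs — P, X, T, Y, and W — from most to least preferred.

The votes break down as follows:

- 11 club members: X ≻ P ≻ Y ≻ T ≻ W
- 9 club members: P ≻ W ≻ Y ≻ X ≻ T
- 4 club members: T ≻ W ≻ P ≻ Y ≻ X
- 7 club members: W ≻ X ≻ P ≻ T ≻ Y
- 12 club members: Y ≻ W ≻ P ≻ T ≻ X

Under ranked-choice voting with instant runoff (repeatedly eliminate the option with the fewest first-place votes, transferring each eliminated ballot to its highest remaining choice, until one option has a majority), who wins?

Round 1: Y 12, X 11, P 9, W 7, T 4. T has the fewest and is eliminated.
Round 2: Y 12, X 11, W 11, P 9. P has the fewest and is eliminated.
Round 3: W 20, Y 12, X 11. X has the fewest and is eliminated.
Round 4: Y 23, W 20. Y has a majority.

Y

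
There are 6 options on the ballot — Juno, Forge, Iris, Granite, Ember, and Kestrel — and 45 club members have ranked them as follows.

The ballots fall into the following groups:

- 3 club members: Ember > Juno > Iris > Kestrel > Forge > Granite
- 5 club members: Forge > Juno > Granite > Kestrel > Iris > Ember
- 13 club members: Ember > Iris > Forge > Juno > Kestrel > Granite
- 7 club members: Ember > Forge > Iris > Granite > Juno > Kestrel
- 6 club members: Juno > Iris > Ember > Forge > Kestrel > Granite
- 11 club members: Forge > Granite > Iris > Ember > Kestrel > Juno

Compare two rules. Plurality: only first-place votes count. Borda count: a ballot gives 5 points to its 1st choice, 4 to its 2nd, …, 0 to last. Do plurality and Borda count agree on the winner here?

No

Plurality first-place counts: Juno 6, Forge 16, Iris 0, Granite 0, Ember 23, Kestrel 0 → Ember.
Borda totals: Juno 95, Forge 162, Iris 144, Granite 73, Ember 155, Kestrel 46 → Forge.
The two rules disagree: plurality picks Ember, Borda picks Forge.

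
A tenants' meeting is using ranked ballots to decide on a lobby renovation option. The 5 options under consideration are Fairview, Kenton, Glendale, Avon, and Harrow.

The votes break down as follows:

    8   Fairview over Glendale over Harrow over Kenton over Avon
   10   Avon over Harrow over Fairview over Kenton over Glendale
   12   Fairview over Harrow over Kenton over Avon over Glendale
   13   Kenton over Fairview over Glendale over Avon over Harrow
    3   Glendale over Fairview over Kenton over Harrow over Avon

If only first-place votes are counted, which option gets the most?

Fairview

First-place vote totals:
  Fairview: 20
  Kenton: 13
  Glendale: 3
  Avon: 10
  Harrow: 0
Fairview has the most first-place votes.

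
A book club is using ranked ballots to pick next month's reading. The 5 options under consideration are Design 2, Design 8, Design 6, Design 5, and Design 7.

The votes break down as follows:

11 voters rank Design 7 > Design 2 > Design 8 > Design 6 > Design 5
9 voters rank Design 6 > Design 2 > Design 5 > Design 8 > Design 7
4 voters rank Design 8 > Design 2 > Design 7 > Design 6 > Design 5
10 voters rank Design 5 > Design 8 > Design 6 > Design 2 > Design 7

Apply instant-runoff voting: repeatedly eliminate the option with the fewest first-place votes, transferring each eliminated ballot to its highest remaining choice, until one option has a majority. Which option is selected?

Round 1: Design 7 11, Design 5 10, Design 6 9, Design 8 4, Design 2 0. Design 2 has the fewest and is eliminated.
Round 2: Design 7 11, Design 5 10, Design 6 9, Design 8 4. Design 8 has the fewest and is eliminated.
Round 3: Design 7 15, Design 5 10, Design 6 9. Design 6 has the fewest and is eliminated.
Round 4: Design 5 19, Design 7 15. Design 5 has a majority.

Design 5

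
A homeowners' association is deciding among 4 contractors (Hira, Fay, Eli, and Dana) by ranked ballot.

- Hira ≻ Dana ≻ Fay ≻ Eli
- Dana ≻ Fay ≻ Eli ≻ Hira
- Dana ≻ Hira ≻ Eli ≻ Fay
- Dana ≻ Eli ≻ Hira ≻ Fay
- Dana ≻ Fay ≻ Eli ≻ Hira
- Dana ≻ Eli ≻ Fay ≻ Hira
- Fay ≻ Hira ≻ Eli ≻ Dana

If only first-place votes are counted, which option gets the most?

Dana

First-place vote totals:
  Hira: 1
  Fay: 1
  Eli: 0
  Dana: 5
Dana has the most first-place votes.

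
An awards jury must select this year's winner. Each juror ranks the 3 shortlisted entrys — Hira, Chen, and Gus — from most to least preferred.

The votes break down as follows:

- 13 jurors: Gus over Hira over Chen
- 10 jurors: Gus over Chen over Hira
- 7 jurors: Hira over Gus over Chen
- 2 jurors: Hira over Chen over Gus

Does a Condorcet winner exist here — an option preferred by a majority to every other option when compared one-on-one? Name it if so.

Head-to-head results (32 voters total):
Hira vs Chen: Hira wins 22–10.
Hira vs Gus: Gus wins 23–9.
Chen vs Gus: Gus wins 30–2.
Gus beats each rival — Hira (23–9), Chen (30–2) — so Gus is the Condorcet winner.

Gus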